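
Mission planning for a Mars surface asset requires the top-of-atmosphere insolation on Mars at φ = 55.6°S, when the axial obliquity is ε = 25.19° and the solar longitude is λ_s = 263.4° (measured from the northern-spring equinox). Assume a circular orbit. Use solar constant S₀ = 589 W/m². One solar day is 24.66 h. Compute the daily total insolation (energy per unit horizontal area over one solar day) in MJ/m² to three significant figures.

19.7 MJ/m²

Solar declination: sin δ = sin ε · sin λ_s = sin 25.19° × sin 263.4° = -0.42280, so δ = -25.012°.
cos H₀ = −tan(-55.6°) tan(-25.012°) = -0.6814, H₀ = 2.3204 rad.
Bracket: H₀ sin φ sin δ + cos φ cos δ sin H₀ = 2.3204×-0.82511×-0.42280 + 0.56497×0.90622×0.73193 = 0.809487 + 0.374739 = 1.184226.
Q̄ = (S₀/π) × [bracket] = (589/π) × 1.184226 = 222.02 W/m².
Daily total = Q̄ × 24.66 h × 3600 s/h = 222.02 × 24.66 × 3600 / 10⁶ = 19.71 MJ/m².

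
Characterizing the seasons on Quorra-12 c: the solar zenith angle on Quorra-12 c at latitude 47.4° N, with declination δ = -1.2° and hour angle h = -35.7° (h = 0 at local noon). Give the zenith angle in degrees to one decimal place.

cos θ_z = sin ϕ sin δ + cos ϕ cos δ cos h = -0.015416 + 0.549559 = 0.534143.
θ_z = arccos(0.534143) = 57.7°.

θ_z = 57.7°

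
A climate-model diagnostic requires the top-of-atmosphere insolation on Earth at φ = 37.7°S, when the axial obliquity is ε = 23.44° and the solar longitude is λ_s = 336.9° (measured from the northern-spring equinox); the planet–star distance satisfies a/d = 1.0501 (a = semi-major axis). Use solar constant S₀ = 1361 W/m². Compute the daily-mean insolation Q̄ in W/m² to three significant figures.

Q̄ ≈ 448 W/m²

Solar declination: sin δ = sin ε · sin λ_s = sin 23.44° × sin 336.9° = -0.15607, so δ = -8.979°.
cos H₀ = −tan(-37.7°) tan(-8.979°) = -0.1221, H₀ = 1.6932 rad.
Bracket: H₀ sin φ sin δ + cos φ cos δ sin H₀ = 1.6932×-0.61153×-0.15607 + 0.79122×0.98775×0.99252 = 0.161602 + 0.775682 = 0.937284.
Inverse-square distance factor (a/d)² = 1.0501² = 1.102710.
Q̄ = (S₀/π) × 1.102710 × [bracket] = (1361/π) × 1.102710 × 0.937284 = 447.8 W/m².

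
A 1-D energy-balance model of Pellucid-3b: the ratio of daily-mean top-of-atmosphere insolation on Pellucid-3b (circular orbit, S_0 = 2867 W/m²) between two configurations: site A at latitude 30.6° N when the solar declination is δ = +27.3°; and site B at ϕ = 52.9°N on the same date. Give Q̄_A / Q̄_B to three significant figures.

— Configuration A (ϕ=+30.6°):
cos h₀ = −tan(+30.6°) tan(+27.300°) = -0.3052, h₀ = 1.8810 rad.
Bracket: h₀ sin ϕ sin δ + cos ϕ cos δ sin h₀ = 1.8810×0.50904×0.45865 + 0.86074×0.88862×0.95227 = 0.439159 + 0.728363 = 1.167522.
Q̄ = (S_0/π) × [bracket] = (2867/π) × 1.167522 = 1065.5 W/m².
— Configuration B (ϕ=+52.9°):
cos h₀ = −tan(+52.9°) tan(+27.300°) = -0.6825, h₀ = 2.3219 rad.
Bracket: h₀ sin ϕ sin δ + cos ϕ cos δ sin h₀ = 2.3219×0.79758×0.45865 + 0.60321×0.88862×0.73093 = 0.849374 + 0.391796 = 1.241170.
Q̄ = (S_0/π) × [bracket] = (2867/π) × 1.241170 = 1132.7 W/m².
Ratio Q̄_A / Q̄_B = 1065.5 / 1132.7 = 0.9407.

Q̄_A / Q̄_B ≈ 0.941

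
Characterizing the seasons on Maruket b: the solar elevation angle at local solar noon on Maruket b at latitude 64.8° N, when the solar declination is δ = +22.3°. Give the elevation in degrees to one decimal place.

At local noon the hour angle is zero, so the zenith angle equals |φ − δ| = |+64.8° − (+22.300°)| = 42.500°.
Elevation = 90° − 42.500° = 47.5°.

47.5°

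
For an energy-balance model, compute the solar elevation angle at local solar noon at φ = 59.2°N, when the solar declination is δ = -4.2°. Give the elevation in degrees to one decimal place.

At local noon the hour angle is zero, so the zenith angle equals |φ − δ| = |+59.2° − (-4.200°)| = 63.400°.
Elevation = 90° − 63.400° = 26.6°.

26.6°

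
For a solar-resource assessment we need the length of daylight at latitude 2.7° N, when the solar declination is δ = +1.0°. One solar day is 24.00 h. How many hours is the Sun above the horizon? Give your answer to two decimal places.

cos h₀ = −tan ϕ · tan δ = −tan(+2.7°) × tan(+1.000°) = -0.0008, so h₀ = 1.5716 rad = 90.05°.
Daylight = 2h₀/(2π) × 24.00 h = (1.5716/π) × 24.00 = 12.01 h.

12.01 h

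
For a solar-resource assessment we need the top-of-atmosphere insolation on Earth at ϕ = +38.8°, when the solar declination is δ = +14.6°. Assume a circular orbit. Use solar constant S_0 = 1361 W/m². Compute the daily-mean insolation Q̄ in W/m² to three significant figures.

Q̄ ≈ 441 W/m²

cos h₀ = −tan(+38.8°) tan(+14.600°) = -0.2094, h₀ = 1.7818 rad.
Bracket: h₀ sin ϕ sin δ + cos ϕ cos δ sin h₀ = 1.7818×0.62660×0.25207 + 0.77934×0.96771×0.97782 = 0.281430 + 0.737448 = 1.018878.
Q̄ = (S_0/π) × [bracket] = (1361/π) × 1.018878 = 441.4 W/m².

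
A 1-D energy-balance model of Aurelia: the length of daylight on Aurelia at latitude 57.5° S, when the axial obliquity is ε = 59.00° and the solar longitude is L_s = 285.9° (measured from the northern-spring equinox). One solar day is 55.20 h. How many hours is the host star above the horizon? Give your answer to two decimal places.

Solar declination: sin δ = sin ε · sin L_s = sin 59.00° × sin 285.9° = -0.82437, so δ = -55.525°.
Sunrise equation: cos h₀ = −tan ϕ · tan δ = -2.2860 ≤ −1, so the host star never sets (polar day) and h₀ = π.
Daylight = 2h₀/(2π) × 55.20 h = (3.1416/π) × 55.20 = 55.20 h.

55.20 h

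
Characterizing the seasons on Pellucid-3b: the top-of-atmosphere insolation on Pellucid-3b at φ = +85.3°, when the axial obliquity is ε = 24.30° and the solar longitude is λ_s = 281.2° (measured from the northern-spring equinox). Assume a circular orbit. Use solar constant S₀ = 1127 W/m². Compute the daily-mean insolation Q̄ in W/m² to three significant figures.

Solar declination: sin δ = sin ε · sin λ_s = sin 24.30° × sin 281.2° = -0.40368, so δ = -23.808°.
cos H₀ = −tan(+85.3°) tan(-23.808°) = 5.3667 ≥ 1 ⇒ polar night, H₀ = 0 and Q̄ = 0.

Q̄ ≈ 0.00 W/m²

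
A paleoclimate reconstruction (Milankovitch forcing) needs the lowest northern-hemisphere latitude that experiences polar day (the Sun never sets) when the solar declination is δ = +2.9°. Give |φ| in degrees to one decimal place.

|φ| = 87.1°

Polar day requires cos H₀ = −tan φ tan δ ≤ −1, i.e. tan φ tan δ ≥ 1.
The boundary is |tan φ| · |tan δ| = 1, so |φ| = 90° − |δ| = 90° − 2.9° = 87.1° in the northern hemisphere.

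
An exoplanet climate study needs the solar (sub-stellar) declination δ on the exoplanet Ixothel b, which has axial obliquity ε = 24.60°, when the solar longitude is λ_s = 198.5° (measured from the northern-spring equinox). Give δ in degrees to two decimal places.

sin δ = sin ε · sin λ_s = sin 24.60° × sin 198.5° = -0.132088.
δ = arcsin(-0.132088) = -7.59°.

δ = -7.59°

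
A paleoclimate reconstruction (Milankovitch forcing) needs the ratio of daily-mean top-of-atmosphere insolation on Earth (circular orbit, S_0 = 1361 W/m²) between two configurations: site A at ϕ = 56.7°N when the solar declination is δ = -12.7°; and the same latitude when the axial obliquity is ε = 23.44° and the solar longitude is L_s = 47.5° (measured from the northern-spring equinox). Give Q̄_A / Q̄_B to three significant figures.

— Configuration A (ϕ=+56.7°):
cos h₀ = −tan(+56.7°) tan(-12.700°) = 0.3431, h₀ = 1.2206 rad.
Bracket: h₀ sin ϕ sin δ + cos ϕ cos δ sin h₀ = 1.2206×0.83581×-0.21985 + 0.54902×0.97553×0.93931 = -0.224289 + 0.503081 = 0.278792.
Q̄ = (S_0/π) × [bracket] = (1361/π) × 0.278792 = 120.78 W/m².
— Configuration B (ϕ=+56.7°):
Solar declination: sin δ = sin ε · sin L_s = sin 23.44° × sin 47.5° = 0.29328, so δ = +17.054°.
cos h₀ = −tan(+56.7°) tan(+17.054°) = -0.4670, h₀ = 2.0567 rad.
Bracket: h₀ sin ϕ sin δ + cos ϕ cos δ sin h₀ = 2.0567×0.83581×0.29328 + 0.54902×0.95603×0.88425 = 0.504151 + 0.464125 = 0.968276.
Q̄ = (S_0/π) × [bracket] = (1361/π) × 0.968276 = 419.48 W/m².
Ratio Q̄_A / Q̄_B = 120.78 / 419.48 = 0.2879.

Q̄_A / Q̄_B ≈ 0.288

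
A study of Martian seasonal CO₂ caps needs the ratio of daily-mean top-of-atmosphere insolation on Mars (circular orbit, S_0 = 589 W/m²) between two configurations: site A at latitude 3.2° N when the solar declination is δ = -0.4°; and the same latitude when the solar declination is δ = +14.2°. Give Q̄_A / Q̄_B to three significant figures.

Q̄_A / Q̄_B ≈ 1.01

— Configuration A (ϕ=+3.2°):
cos h₀ = −tan(+3.2°) tan(-0.400°) = 0.0004, h₀ = 1.5704 rad.
Bracket: h₀ sin ϕ sin δ + cos ϕ cos δ sin h₀ = 1.5704×0.05582×-0.00698 + 0.99844×0.99998×1.00000 = -0.000612 + 0.998420 = 0.997808.
Q̄ = (S_0/π) × [bracket] = (589/π) × 0.997808 = 187.07 W/m².
— Configuration B (ϕ=+3.2°):
cos h₀ = −tan(+3.2°) tan(+14.200°) = -0.0141, h₀ = 1.5849 rad.
Bracket: h₀ sin ϕ sin δ + cos ϕ cos δ sin h₀ = 1.5849×0.05582×0.24531 + 0.99844×0.96945×0.99990 = 0.021702 + 0.967841 = 0.989543.
Q̄ = (S_0/π) × [bracket] = (589/π) × 0.989543 = 185.52 W/m².
Ratio Q̄_A / Q̄_B = 187.07 / 185.52 = 1.008.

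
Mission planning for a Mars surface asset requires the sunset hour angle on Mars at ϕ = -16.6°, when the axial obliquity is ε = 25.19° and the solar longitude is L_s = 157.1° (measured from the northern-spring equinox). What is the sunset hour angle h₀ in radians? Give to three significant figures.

h₀ = 1.52 rad

Solar declination: sin δ = sin ε · sin L_s = sin 25.19° × sin 157.1° = 0.16562, so δ = +9.533°.
cos h₀ = −tan ϕ · tan δ = −tan(-16.6°) × tan(+9.533°) = 0.0501, so h₀ = 1.5207 rad = 87.13°.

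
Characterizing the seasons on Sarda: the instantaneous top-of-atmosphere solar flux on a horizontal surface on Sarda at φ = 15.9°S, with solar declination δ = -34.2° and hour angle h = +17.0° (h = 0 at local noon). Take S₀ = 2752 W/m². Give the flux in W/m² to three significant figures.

2.52e+03 W/m²

cos θ_z = sin φ sin δ + cos φ cos δ cos h = 0.153988 + 0.760681 = 0.914669.
Flux = S₀ · cos θ_z = 2752 × 0.914669 = 2517 W/m².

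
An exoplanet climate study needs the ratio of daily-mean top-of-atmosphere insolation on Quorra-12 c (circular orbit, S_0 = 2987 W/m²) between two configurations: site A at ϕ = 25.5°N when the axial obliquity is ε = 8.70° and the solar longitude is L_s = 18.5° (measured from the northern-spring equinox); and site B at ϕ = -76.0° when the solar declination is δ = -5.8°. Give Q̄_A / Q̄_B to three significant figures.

Q̄_A / Q̄_B ≈ 2.25

— Configuration A (ϕ=+25.5°):
Solar declination: sin δ = sin ε · sin L_s = sin 8.70° × sin 18.5° = 0.04800, so δ = +2.751°.
cos h₀ = −tan(+25.5°) tan(+2.751°) = -0.0229, h₀ = 1.5937 rad.
Bracket: h₀ sin ϕ sin δ + cos ϕ cos δ sin h₀ = 1.5937×0.43051×0.04800 + 0.90259×0.99885×0.99974 = 0.032933 + 0.901318 = 0.934251.
Q̄ = (S_0/π) × [bracket] = (2987/π) × 0.934251 = 888.28 W/m².
— Configuration B (ϕ=-76.0°):
cos h₀ = −tan(-76.0°) tan(-5.800°) = -0.4074, h₀ = 1.9904 rad.
Bracket: h₀ sin ϕ sin δ + cos ϕ cos δ sin h₀ = 1.9904×-0.97030×-0.10106 + 0.24192×0.99488×0.91325 = 0.195176 + 0.219802 = 0.414978.
Q̄ = (S_0/π) × [bracket] = (2987/π) × 0.414978 = 394.56 W/m².
Ratio Q̄_A / Q̄_B = 888.28 / 394.56 = 2.251.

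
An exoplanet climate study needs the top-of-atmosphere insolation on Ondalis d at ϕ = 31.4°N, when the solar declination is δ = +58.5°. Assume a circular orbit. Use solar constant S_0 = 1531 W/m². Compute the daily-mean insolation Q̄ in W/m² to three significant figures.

Q̄ ≈ 680 W/m²

cos h₀ = −tan(+31.4°) tan(+58.500°) = -0.9961, h₀ = 3.0531 rad.
Bracket: h₀ sin ϕ sin δ + cos ϕ cos δ sin h₀ = 3.0531×0.52101×0.85264 + 0.85355×0.52250×0.08838 = 1.356291 + 0.039416 = 1.395707.
Q̄ = (S_0/π) × [bracket] = (1531/π) × 1.395707 = 680.2 W/m².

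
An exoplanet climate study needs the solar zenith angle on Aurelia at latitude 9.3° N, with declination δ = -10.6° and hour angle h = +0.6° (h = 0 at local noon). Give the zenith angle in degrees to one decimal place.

θ_z = 19.9°

cos θ_z = sin φ sin δ + cos φ cos δ cos h = -0.029727 + 0.969962 = 0.940235.
θ_z = arccos(0.940235) = 19.9°.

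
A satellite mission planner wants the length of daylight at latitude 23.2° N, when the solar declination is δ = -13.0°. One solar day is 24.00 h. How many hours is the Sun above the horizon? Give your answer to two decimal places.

11.24 h

cos H₀ = −tan φ · tan δ = −tan(+23.2°) × tan(-13.000°) = 0.0990, so H₀ = 1.4717 rad = 84.32°.
Daylight = 2H₀/(2π) × 24.00 h = (1.4717/π) × 24.00 = 11.24 h.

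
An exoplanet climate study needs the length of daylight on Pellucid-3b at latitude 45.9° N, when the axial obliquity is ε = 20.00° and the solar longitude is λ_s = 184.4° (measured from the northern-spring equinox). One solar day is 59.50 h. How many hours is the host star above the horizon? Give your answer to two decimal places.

29.24 h

Solar declination: sin δ = sin ε · sin λ_s = sin 20.00° × sin 184.4° = -0.02624, so δ = -1.504°.
cos H₀ = −tan φ · tan δ = −tan(+45.9°) × tan(-1.504°) = 0.0271, so H₀ = 1.5437 rad = 88.45°.
Daylight = 2H₀/(2π) × 59.50 h = (1.5437/π) × 59.50 = 29.24 h.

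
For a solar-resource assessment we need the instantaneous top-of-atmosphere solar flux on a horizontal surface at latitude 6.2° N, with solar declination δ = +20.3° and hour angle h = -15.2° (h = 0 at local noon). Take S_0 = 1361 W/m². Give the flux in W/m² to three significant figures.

cos θ_z = sin ϕ sin δ + cos ϕ cos δ cos h = 0.037469 + 0.899784 = 0.937253.
Flux = S_0 · cos θ_z = 1361 × 0.937253 = 1276 W/m².

1.28e+03 W/m²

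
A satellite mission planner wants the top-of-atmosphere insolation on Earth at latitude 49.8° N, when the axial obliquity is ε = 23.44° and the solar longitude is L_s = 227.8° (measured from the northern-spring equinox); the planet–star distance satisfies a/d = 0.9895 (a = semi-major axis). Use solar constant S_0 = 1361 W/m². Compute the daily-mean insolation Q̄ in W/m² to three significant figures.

Solar declination: sin δ = sin ε · sin L_s = sin 23.44° × sin 227.8° = -0.29468, so δ = -17.139°.
cos h₀ = −tan(+49.8°) tan(-17.139°) = 0.3649, h₀ = 1.1973 rad.
Bracket: h₀ sin ϕ sin δ + cos ϕ cos δ sin h₀ = 1.1973×0.76380×-0.29468 + 0.64546×0.95559×0.93104 = -0.269484 + 0.574261 = 0.304777.
Inverse-square distance factor (a/d)² = 0.9895² = 0.979110.
Q̄ = (S_0/π) × 0.979110 × [bracket] = (1361/π) × 0.979110 × 0.304777 = 129.3 W/m².

Q̄ ≈ 129 W/m²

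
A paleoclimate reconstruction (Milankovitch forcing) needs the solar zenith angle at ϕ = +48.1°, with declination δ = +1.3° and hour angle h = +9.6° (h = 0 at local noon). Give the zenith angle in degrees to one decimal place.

cos θ_z = sin ϕ sin δ + cos ϕ cos δ cos h = 0.016886 + 0.658311 = 0.675197.
θ_z = arccos(0.675197) = 47.5°.

θ_z = 47.5°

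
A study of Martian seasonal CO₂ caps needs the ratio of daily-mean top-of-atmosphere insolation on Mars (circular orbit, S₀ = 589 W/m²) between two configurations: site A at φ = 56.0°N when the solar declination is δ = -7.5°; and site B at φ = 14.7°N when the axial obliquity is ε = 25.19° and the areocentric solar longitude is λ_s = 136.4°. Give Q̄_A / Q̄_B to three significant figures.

Q̄_A / Q̄_B ≈ 0.378

— Configuration A (φ=+56.0°):
cos H₀ = −tan(+56.0°) tan(-7.500°) = 0.1952, H₀ = 1.3744 rad.
Bracket: H₀ sin φ sin δ + cos φ cos δ sin H₀ = 1.3744×0.82904×-0.13053 + 0.55919×0.99144×0.98077 = -0.148730 + 0.543742 = 0.395012.
Q̄ = (S₀/π) × [bracket] = (589/π) × 0.395012 = 74.059 W/m².
— Configuration B (φ=+14.7°):
sin δ = sin 25.19° × sin 136.4° = 0.29352, so δ = +17.069°.
cos H₀ = −tan(+14.7°) tan(+17.069°) = -0.0806, H₀ = 1.6514 rad.
Bracket: H₀ sin φ sin δ + cos φ cos δ sin H₀ = 1.6514×0.25376×0.29352 + 0.96727×0.95595×0.99675 = 0.123002 + 0.921657 = 1.044659.
Q̄ = (S₀/π) × [bracket] = (589/π) × 1.044659 = 195.86 W/m².
Ratio Q̄_A / Q̄_B = 74.059 / 195.86 = 0.3781.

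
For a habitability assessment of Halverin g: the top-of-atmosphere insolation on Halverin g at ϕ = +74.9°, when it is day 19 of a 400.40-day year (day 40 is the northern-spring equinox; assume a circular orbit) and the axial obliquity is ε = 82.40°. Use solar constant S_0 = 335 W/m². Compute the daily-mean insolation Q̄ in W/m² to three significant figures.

Solar longitude: L_s = 360° × (19 − 40)/400.40 = -18.881°, i.e. -18.881° + 360° = 341.119°.
sin δ = sin 82.40° × sin 341.119° = -0.32076, so δ = -18.709°.
cos h₀ = −tan(+74.9°) tan(-18.709°) = 1.2551 ≥ 1 ⇒ polar night, h₀ = 0 and Q̄ = 0.

Q̄ ≈ 0.00 W/m²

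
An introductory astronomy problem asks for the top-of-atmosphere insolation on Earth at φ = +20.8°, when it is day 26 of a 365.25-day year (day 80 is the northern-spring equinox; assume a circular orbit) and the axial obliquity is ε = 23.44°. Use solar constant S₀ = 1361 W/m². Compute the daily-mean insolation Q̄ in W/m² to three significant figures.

Q̄ ≈ 310 W/m²

Solar longitude: λ_s = 360° × (26 − 80)/365.25 = -53.224°, i.e. -53.224° + 360° = 306.776°.
sin δ = sin 23.44° × sin 306.776° = -0.31862, so δ = -18.580°.
cos H₀ = −tan(+20.8°) tan(-18.580°) = 0.1277, H₀ = 1.4428 rad.
Bracket: H₀ sin φ sin δ + cos φ cos δ sin H₀ = 1.4428×0.35511×-0.31862 + 0.93483×0.94788×0.99181 = -0.163246 + 0.878849 = 0.715603.
Q̄ = (S₀/π) × [bracket] = (1361/π) × 0.715603 = 310.0 W/m².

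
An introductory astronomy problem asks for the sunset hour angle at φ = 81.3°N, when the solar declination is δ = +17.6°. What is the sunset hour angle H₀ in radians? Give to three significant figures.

Sunrise equation: cos H₀ = −tan φ · tan δ = -2.0730 ≤ −1, so the Sun never sets (polar day) and H₀ = π.

H₀ = 3.14 rad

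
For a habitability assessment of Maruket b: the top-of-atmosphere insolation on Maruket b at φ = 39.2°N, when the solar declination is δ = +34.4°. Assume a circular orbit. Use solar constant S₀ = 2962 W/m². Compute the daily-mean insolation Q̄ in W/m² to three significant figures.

cos H₀ = −tan(+39.2°) tan(+34.400°) = -0.5584, H₀ = 2.1633 rad.
Bracket: H₀ sin φ sin δ + cos φ cos δ sin H₀ = 2.1633×0.63203×0.56497 + 0.77494×0.82511×0.82955 = 0.772467 + 0.530423 = 1.302890.
Q̄ = (S₀/π) × [bracket] = (2962/π) × 1.302890 = 1228 W/m².

Q̄ ≈ 1.23e+03 W/m²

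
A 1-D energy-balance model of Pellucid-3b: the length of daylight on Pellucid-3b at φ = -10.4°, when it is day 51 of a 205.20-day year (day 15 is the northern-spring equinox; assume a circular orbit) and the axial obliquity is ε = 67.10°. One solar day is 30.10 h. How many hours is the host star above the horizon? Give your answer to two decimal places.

Solar longitude: λ_s = 360° × (51 − 15)/205.20 = 63.158°.
sin δ = sin 67.10° × sin 63.158° = 0.82193, so δ = +55.279°.
cos H₀ = −tan φ · tan δ = −tan(-10.4°) × tan(+55.279°) = 0.2648, so H₀ = 1.3028 rad = 74.64°.
Daylight = 2H₀/(2π) × 30.10 h = (1.3028/π) × 30.10 = 12.48 h.

12.48 h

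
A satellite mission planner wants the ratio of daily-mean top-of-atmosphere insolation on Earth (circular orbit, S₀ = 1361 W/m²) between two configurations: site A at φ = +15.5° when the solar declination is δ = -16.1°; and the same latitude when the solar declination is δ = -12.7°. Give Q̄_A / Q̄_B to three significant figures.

Q̄_A / Q̄_B ≈ 0.956

— Configuration A (φ=+15.5°):
cos H₀ = −tan(+15.5°) tan(-16.100°) = 0.0800, H₀ = 1.4907 rad.
Bracket: H₀ sin φ sin δ + cos φ cos δ sin H₀ = 1.4907×0.26724×-0.27731 + 0.96363×0.96078×0.99679 = -0.110473 + 0.922864 = 0.812391.
Q̄ = (S₀/π) × [bracket] = (1361/π) × 0.812391 = 351.94 W/m².
— Configuration B (φ=+15.5°):
cos H₀ = −tan(+15.5°) tan(-12.700°) = 0.0625, H₀ = 1.5083 rad.
Bracket: H₀ sin φ sin δ + cos φ cos δ sin H₀ = 1.5083×0.26724×-0.21985 + 0.96363×0.97553×0.99805 = -0.088617 + 0.938217 = 0.849600.
Q̄ = (S₀/π) × [bracket] = (1361/π) × 0.849600 = 368.06 W/m².
Ratio Q̄_A / Q̄_B = 351.94 / 368.06 = 0.9562.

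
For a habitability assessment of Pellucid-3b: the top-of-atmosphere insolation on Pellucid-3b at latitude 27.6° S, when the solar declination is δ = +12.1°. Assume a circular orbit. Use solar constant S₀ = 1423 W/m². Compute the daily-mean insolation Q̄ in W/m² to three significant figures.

Q̄ ≈ 326 W/m²

cos H₀ = −tan(-27.6°) tan(+12.100°) = 0.1121, H₀ = 1.4585 rad.
Bracket: H₀ sin φ sin δ + cos φ cos δ sin H₀ = 1.4585×-0.46330×0.20962 + 0.88620×0.97778×0.99370 = -0.141645 + 0.861050 = 0.719405.
Q̄ = (S₀/π) × [bracket] = (1423/π) × 0.719405 = 325.9 W/m².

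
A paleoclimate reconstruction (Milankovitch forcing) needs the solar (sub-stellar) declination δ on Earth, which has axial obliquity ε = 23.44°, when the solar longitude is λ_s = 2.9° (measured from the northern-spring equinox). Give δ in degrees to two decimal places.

δ = +1.15°

sin δ = sin ε · sin λ_s = sin 23.44° × sin 2.9° = 0.020125.
δ = arcsin(0.020125) = +1.15°.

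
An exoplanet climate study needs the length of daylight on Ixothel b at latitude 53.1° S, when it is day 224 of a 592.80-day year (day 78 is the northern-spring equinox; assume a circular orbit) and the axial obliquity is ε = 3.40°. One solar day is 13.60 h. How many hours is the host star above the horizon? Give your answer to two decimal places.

6.46 h

Solar longitude: L_s = 360° × (224 − 78)/592.80 = 88.664°.
sin δ = sin 3.40° × sin 88.664° = 0.05929, so δ = +3.399°.
cos h₀ = −tan ϕ · tan δ = −tan(-53.1°) × tan(+3.399°) = 0.0791, so h₀ = 1.4916 rad = 85.46°.
Daylight = 2h₀/(2π) × 13.60 h = (1.4916/π) × 13.60 = 6.46 h.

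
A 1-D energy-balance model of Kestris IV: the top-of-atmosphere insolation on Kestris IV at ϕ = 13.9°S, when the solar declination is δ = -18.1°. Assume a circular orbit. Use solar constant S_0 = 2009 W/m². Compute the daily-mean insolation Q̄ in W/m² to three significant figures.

cos h₀ = −tan(-13.9°) tan(-18.100°) = -0.0809, h₀ = 1.6518 rad.
Bracket: h₀ sin ϕ sin δ + cos ϕ cos δ sin h₀ = 1.6518×-0.24023×-0.31068 + 0.97072×0.95052×0.99672 = 0.123282 + 0.919662 = 1.042944.
Q̄ = (S_0/π) × [bracket] = (2009/π) × 1.042944 = 666.9 W/m².

Q̄ ≈ 667 W/m²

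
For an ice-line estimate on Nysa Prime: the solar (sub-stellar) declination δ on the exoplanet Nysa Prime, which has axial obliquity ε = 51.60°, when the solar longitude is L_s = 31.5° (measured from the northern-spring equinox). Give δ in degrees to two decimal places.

δ = +24.17°

sin δ = sin ε · sin L_s = sin 51.60° × sin 31.5° = 0.409479.
δ = arcsin(0.409479) = +24.17°.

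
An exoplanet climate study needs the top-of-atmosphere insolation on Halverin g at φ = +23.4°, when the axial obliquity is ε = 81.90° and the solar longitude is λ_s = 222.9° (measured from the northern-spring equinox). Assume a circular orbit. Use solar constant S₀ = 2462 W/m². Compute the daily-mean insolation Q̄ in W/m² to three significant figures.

Q̄ ≈ 244 W/m²

Solar declination: sin δ = sin ε · sin λ_s = sin 81.90° × sin 222.9° = -0.67393, so δ = -42.371°.
cos H₀ = −tan(+23.4°) tan(-42.371°) = 0.3947, H₀ = 1.1650 rad.
Bracket: H₀ sin φ sin δ + cos φ cos δ sin H₀ = 1.1650×0.39715×-0.67393 + 0.91775×0.73880×0.91879 = -0.311814 + 0.622971 = 0.311157.
Q̄ = (S₀/π) × [bracket] = (2462/π) × 0.311157 = 243.8 W/m².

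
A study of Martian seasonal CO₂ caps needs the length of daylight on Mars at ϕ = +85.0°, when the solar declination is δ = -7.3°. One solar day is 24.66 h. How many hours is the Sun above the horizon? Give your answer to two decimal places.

cos h₀ = −tan ϕ · tan δ = 1.4642 ≥ 1, so the Sun never rises (polar night) and h₀ = 0.
Daylight = 2h₀/(2π) × 24.66 h = (0.0000/π) × 24.66 = 0.00 h.

0.00 h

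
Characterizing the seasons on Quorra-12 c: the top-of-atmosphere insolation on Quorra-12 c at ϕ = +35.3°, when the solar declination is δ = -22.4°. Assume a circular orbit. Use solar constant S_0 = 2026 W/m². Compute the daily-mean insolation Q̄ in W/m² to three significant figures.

cos h₀ = −tan(+35.3°) tan(-22.400°) = 0.2918, h₀ = 1.2747 rad.
Bracket: h₀ sin ϕ sin δ + cos ϕ cos δ sin h₀ = 1.2747×0.57786×-0.38107 + 0.81614×0.92455×0.95647 = -0.280695 + 0.721716 = 0.441021.
Q̄ = (S_0/π) × [bracket] = (2026/π) × 0.441021 = 284.4 W/m².

Q̄ ≈ 284 W/m²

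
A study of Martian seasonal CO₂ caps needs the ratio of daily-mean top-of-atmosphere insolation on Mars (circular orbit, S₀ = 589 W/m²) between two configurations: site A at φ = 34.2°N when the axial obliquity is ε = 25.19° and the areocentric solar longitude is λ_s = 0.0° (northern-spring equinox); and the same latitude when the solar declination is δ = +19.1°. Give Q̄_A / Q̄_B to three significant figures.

Q̄_A / Q̄_B ≈ 0.757

— Configuration A (φ=+34.2°):
sin δ = sin 25.19° × sin 0.0° = 0.00000, so δ = +0.000°.
cos H₀ = −tan(+34.2°) tan(+0.000°) = -0.0000, H₀ = 1.5708 rad.
Bracket: H₀ sin φ sin δ + cos φ cos δ sin H₀ = 1.5708×0.56208×0.00000 + 0.82708×1.00000×1.00000 = 0.000000 + 0.827080 = 0.827080.
Q̄ = (S₀/π) × [bracket] = (589/π) × 0.827080 = 155.06 W/m².
— Configuration B (φ=+34.2°):
cos H₀ = −tan(+34.2°) tan(+19.100°) = -0.2353, H₀ = 1.8084 rad.
Bracket: H₀ sin φ sin δ + cos φ cos δ sin H₀ = 1.8084×0.56208×0.32722 + 0.82708×0.94495×0.97191 = 0.332608 + 0.759596 = 1.092204.
Q̄ = (S₀/π) × [bracket] = (589/π) × 1.092204 = 204.77 W/m².
Ratio Q̄_A / Q̄_B = 155.06 / 204.77 = 0.7572.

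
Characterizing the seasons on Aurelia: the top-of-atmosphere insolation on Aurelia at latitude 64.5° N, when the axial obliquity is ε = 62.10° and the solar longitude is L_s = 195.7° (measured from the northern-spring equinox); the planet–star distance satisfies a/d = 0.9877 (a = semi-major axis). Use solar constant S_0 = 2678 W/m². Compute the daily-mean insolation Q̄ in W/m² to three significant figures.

Solar declination: sin δ = sin ε · sin L_s = sin 62.10° × sin 195.7° = -0.23915, so δ = -13.836°.
cos h₀ = −tan(+64.5°) tan(-13.836°) = 0.5164, h₀ = 1.0282 rad.
Bracket: h₀ sin ϕ sin δ + cos ϕ cos δ sin h₀ = 1.0282×0.90259×-0.23915 + 0.43051×0.97098×0.85637 = -0.221941 + 0.357977 = 0.136036.
Inverse-square distance factor (a/d)² = 0.9877² = 0.975551.
Q̄ = (S_0/π) × 0.975551 × [bracket] = (2678/π) × 0.975551 × 0.136036 = 113.1 W/m².

Q̄ ≈ 113 W/m²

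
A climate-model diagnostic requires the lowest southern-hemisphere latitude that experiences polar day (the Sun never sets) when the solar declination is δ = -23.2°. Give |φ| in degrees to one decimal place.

|φ| = 66.8°

Polar day requires cos H₀ = −tan φ tan δ ≤ −1, i.e. tan φ tan δ ≥ 1.
The boundary is |tan φ| · |tan δ| = 1, so |φ| = 90° − |δ| = 90° − 23.2° = 66.8° in the southern hemisphere.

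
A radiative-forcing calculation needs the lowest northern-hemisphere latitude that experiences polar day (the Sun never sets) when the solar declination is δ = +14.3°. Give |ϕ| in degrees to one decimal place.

|ϕ| = 75.7°

Polar day requires cos h₀ = −tan ϕ tan δ ≤ −1, i.e. tan ϕ tan δ ≥ 1.
The boundary is |tan ϕ| · |tan δ| = 1, so |ϕ| = 90° − |δ| = 90° − 14.3° = 75.7° in the northern hemisphere.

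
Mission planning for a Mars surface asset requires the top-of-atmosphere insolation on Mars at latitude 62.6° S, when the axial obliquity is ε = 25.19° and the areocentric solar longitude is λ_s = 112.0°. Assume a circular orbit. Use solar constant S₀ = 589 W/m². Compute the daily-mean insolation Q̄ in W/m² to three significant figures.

Q̄ ≈ 5.35 W/m²

sin δ = sin 25.19° × sin 112.0° = 0.39463, so δ = +23.243°.
cos H₀ = −tan(-62.6°) tan(+23.243°) = 0.8286, H₀ = 0.5943 rad.
Bracket: H₀ sin φ sin δ + cos φ cos δ sin H₀ = 0.5943×-0.88782×0.39463 + 0.46020×0.91884×0.55990 = -0.208219 + 0.236754 = 0.028535.
Q̄ = (S₀/π) × [bracket] = (589/π) × 0.028535 = 5.350 W/m².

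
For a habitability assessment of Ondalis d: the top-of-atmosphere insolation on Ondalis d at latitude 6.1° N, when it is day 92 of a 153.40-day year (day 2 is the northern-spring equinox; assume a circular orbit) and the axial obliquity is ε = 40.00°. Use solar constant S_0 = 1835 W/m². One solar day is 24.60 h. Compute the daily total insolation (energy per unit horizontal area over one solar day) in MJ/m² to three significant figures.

45.7 MJ/m²

Solar longitude: L_s = 360° × (92 − 2)/153.40 = 211.213°.
sin δ = sin 40.00° × sin 211.213° = -0.33310, so δ = -19.457°.
cos h₀ = −tan(+6.1°) tan(-19.457°) = 0.0378, h₀ = 1.5330 rad.
Bracket: h₀ sin ϕ sin δ + cos ϕ cos δ sin h₀ = 1.5330×0.10626×-0.33310 + 0.99434×0.94289×0.99929 = -0.054261 + 0.936888 = 0.882627.
Q̄ = (S_0/π) × [bracket] = (1835/π) × 0.882627 = 515.54 W/m².
Daily total = Q̄ × 24.60 h × 3600 s/h = 515.54 × 24.60 × 3600 / 10⁶ = 45.66 MJ/m².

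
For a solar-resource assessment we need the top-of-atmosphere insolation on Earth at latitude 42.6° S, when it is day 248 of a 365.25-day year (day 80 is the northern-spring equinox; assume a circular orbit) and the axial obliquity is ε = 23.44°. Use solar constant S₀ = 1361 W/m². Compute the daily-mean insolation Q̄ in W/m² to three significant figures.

Solar longitude: λ_s = 360° × (248 − 80)/365.25 = 165.585°.
sin δ = sin 23.44° × sin 165.585° = 0.09903, so δ = +5.683°.
cos H₀ = −tan(-42.6°) tan(+5.683°) = 0.0915, H₀ = 1.4792 rad.
Bracket: H₀ sin φ sin δ + cos φ cos δ sin H₀ = 1.4792×-0.67688×0.09903 + 0.73610×0.99508×0.99580 = -0.099153 + 0.729402 = 0.630249.
Q̄ = (S₀/π) × [bracket] = (1361/π) × 0.630249 = 273.0 W/m².

Q̄ ≈ 273 W/m²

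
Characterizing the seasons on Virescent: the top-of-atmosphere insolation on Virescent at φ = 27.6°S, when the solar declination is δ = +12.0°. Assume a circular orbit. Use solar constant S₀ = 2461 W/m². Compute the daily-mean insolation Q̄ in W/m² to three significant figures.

Q̄ ≈ 565 W/m²

cos H₀ = −tan(-27.6°) tan(+12.000°) = 0.1111, H₀ = 1.4594 rad.
Bracket: H₀ sin φ sin δ + cos φ cos δ sin H₀ = 1.4594×-0.46330×0.20791 + 0.88620×0.97815×0.99381 = -0.140576 + 0.861471 = 0.720895.
Q̄ = (S₀/π) × [bracket] = (2461/π) × 0.720895 = 564.7 W/m².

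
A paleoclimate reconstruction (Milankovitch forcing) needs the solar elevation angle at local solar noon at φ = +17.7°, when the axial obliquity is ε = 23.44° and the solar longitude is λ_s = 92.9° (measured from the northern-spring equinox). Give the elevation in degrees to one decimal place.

84.3°

Solar declination: sin δ = sin ε · sin λ_s = sin 23.44° × sin 92.9° = 0.39728, so δ = +23.408°.
At local noon the hour angle is zero, so the zenith angle equals |φ − δ| = |+17.7° − (+23.408°)| = 5.708°.
Elevation = 90° − 5.708° = 84.3°.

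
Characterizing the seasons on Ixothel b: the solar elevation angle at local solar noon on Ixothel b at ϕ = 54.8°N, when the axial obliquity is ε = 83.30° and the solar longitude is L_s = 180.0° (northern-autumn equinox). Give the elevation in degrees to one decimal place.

35.2°

Solar declination: sin δ = sin ε · sin L_s = sin 83.30° × sin 180.0° = 0.00000, so δ = +0.000°.
At local noon the hour angle is zero, so the zenith angle equals |ϕ − δ| = |+54.8° − (+0.000°)| = 54.800°.
Elevation = 90° − 54.800° = 35.2°.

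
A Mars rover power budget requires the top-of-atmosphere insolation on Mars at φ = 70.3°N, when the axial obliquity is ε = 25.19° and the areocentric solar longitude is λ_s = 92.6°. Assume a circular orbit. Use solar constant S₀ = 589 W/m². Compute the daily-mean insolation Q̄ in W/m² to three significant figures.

Q̄ ≈ 236 W/m²

sin δ = sin 25.19° × sin 92.6° = 0.42518, so δ = +25.162°.
cos H₀ = −tan(+70.3°) tan(+25.162°) = -1.3120 ≤ −1 ⇒ polar day, H₀ = π.
Bracket: H₀ sin φ sin δ + cos φ cos δ sin H₀ = 3.1416×0.94147×0.42518 + 0.33710×0.90511×0.00000 = 1.257564 + 0.000000 = 1.257564.
Q̄ = (S₀/π) × [bracket] = (589/π) × 1.257564 = 235.8 W/m².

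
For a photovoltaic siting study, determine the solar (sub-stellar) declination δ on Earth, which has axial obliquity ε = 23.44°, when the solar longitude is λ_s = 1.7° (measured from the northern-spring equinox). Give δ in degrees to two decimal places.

sin δ = sin ε · sin λ_s = sin 23.44° × sin 1.7° = 0.011801.
δ = arcsin(0.011801) = +0.68°.

δ = +0.68°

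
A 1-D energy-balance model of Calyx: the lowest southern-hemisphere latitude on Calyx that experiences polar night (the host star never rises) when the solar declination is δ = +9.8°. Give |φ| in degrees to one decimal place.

|φ| = 80.2°

Polar night requires cos H₀ = −tan φ tan δ ≥ 1, i.e. tan φ tan δ ≤ −1.
The boundary is |tan φ| · |tan δ| = 1, so |φ| = 90° − |δ| = 90° − 9.8° = 80.2° in the southern hemisphere.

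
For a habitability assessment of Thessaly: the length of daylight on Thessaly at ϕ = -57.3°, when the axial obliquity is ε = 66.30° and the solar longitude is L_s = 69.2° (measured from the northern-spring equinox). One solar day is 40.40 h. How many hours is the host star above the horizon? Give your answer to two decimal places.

0.00 h

Solar declination: sin δ = sin ε · sin L_s = sin 66.30° × sin 69.2° = 0.85598, so δ = +58.869°.
cos h₀ = −tan ϕ · tan δ = 2.5790 ≥ 1, so the host star never rises (polar night) and h₀ = 0.
Daylight = 2h₀/(2π) × 40.40 h = (0.0000/π) × 40.40 = 0.00 h.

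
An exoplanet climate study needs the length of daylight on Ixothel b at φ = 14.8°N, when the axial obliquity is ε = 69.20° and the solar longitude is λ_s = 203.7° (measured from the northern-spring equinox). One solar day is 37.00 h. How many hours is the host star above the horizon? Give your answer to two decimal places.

Solar declination: sin δ = sin ε · sin λ_s = sin 69.20° × sin 203.7° = -0.37575, so δ = -22.071°.
cos H₀ = −tan φ · tan δ = −tan(+14.8°) × tan(-22.071°) = 0.1071, so H₀ = 1.4635 rad = 83.85°.
Daylight = 2H₀/(2π) × 37.00 h = (1.4635/π) × 37.00 = 17.24 h.

17.24 h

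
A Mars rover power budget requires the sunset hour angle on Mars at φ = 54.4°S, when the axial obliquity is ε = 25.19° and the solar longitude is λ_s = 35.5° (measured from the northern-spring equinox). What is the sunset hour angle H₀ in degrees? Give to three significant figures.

H₀ = 69.1°

Solar declination: sin δ = sin ε · sin λ_s = sin 25.19° × sin 35.5° = 0.24716, so δ = +14.309°.
cos H₀ = −tan φ · tan δ = −tan(-54.4°) × tan(+14.309°) = 0.3563, so H₀ = 1.2065 rad = 69.13°.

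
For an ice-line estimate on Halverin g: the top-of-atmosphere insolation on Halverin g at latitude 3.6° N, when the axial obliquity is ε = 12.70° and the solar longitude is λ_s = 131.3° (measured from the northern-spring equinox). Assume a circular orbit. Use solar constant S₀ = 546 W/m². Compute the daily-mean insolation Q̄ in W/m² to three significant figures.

Q̄ ≈ 174 W/m²

Solar declination: sin δ = sin ε · sin λ_s = sin 12.70° × sin 131.3° = 0.16516, so δ = +9.507°.
cos H₀ = −tan(+3.6°) tan(+9.507°) = -0.0105, H₀ = 1.5813 rad.
Bracket: H₀ sin φ sin δ + cos φ cos δ sin H₀ = 1.5813×0.06279×0.16516 + 0.99803×0.98627×0.99994 = 0.016399 + 0.984268 = 1.000667.
Q̄ = (S₀/π) × [bracket] = (546/π) × 1.000667 = 173.9 W/m².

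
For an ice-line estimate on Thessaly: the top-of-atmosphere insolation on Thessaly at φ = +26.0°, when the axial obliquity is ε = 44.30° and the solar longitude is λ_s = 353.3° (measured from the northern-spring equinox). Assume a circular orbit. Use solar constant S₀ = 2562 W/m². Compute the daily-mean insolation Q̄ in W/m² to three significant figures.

Solar declination: sin δ = sin ε · sin λ_s = sin 44.30° × sin 353.3° = -0.08148, so δ = -4.674°.
cos H₀ = −tan(+26.0°) tan(-4.674°) = 0.0399, H₀ = 1.5309 rad.
Bracket: H₀ sin φ sin δ + cos φ cos δ sin H₀ = 1.5309×0.43837×-0.08148 + 0.89879×0.99667×0.99920 = -0.054681 + 0.895080 = 0.840399.
Q̄ = (S₀/π) × [bracket] = (2562/π) × 0.840399 = 685.4 W/m².

Q̄ ≈ 685 W/m²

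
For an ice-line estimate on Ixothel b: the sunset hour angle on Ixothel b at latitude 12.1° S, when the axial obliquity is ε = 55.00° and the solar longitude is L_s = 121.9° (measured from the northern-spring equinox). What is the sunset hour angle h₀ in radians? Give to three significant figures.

Solar declination: sin δ = sin ε · sin L_s = sin 55.00° × sin 121.9° = 0.69544, so δ = +44.062°.
cos h₀ = −tan ϕ · tan δ = −tan(-12.1°) × tan(+44.062°) = 0.2075, so h₀ = 1.3618 rad = 78.03°.

h₀ = 1.36 rad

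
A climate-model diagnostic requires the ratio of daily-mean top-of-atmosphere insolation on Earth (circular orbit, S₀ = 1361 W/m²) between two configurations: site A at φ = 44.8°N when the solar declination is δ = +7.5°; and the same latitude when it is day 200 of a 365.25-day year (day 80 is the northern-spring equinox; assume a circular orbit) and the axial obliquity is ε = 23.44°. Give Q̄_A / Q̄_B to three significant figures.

— Configuration A (φ=+44.8°):
cos H₀ = −tan(+44.8°) tan(+7.500°) = -0.1307, H₀ = 1.7019 rad.
Bracket: H₀ sin φ sin δ + cos φ cos δ sin H₀ = 1.7019×0.70463×0.13053 + 0.70957×0.99144×0.99142 = 0.156533 + 0.697460 = 0.853993.
Q̄ = (S₀/π) × [bracket] = (1361/π) × 0.853993 = 369.97 W/m².
— Configuration B (φ=+44.8°):
Solar longitude: λ_s = 360° × (200 − 80)/365.25 = 118.275°.
sin δ = sin 23.44° × sin 118.275° = 0.35033, so δ = +20.507°.
cos H₀ = −tan(+44.8°) tan(+20.507°) = -0.3714, H₀ = 1.9513 rad.
Bracket: H₀ sin φ sin δ + cos φ cos δ sin H₀ = 1.9513×0.70463×0.35033 + 0.70957×0.93663×0.92846 = 0.481684 + 0.617059 = 1.098743.
Q̄ = (S₀/π) × [bracket] = (1361/π) × 1.098743 = 476.00 W/m².
Ratio Q̄_A / Q̄_B = 369.97 / 476.00 = 0.7772.

Q̄_A / Q̄_B ≈ 0.777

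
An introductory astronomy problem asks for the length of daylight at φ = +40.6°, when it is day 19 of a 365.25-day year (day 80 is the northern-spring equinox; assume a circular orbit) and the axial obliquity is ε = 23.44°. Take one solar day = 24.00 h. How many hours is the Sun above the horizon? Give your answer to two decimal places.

9.55 h

Solar longitude: λ_s = 360° × (19 − 80)/365.25 = -60.123°, i.e. -60.123° + 360° = 299.877°.
sin δ = sin 23.44° × sin 299.877° = -0.34492, so δ = -20.177°.
cos H₀ = −tan φ · tan δ = −tan(+40.6°) × tan(-20.177°) = 0.3150, so H₀ = 1.2504 rad = 71.64°.
Daylight = 2H₀/(2π) × 24.00 h = (1.2504/π) × 24.00 = 9.55 h.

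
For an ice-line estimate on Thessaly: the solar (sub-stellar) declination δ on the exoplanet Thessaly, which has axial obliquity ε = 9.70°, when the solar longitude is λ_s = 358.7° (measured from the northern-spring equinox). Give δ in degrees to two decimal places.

δ = -0.22°

sin δ = sin ε · sin λ_s = sin 9.70° × sin 358.7° = -0.003823.
δ = arcsin(-0.003823) = -0.22°.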